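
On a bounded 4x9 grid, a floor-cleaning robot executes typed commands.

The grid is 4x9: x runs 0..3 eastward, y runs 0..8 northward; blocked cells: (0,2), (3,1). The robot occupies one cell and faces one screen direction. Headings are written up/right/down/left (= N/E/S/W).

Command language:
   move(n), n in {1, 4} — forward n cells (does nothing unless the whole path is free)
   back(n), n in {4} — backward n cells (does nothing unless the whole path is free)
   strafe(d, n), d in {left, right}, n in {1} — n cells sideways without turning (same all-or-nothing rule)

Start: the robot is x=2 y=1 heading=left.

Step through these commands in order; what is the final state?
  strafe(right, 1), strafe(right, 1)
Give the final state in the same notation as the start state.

begin: x=2 y=1 heading=left
t=1 strafe(right, 1) ⇒ x=2 y=2 heading=left
t=2 strafe(right, 1) ⇒ x=2 y=3 heading=left

x=2 y=3 heading=left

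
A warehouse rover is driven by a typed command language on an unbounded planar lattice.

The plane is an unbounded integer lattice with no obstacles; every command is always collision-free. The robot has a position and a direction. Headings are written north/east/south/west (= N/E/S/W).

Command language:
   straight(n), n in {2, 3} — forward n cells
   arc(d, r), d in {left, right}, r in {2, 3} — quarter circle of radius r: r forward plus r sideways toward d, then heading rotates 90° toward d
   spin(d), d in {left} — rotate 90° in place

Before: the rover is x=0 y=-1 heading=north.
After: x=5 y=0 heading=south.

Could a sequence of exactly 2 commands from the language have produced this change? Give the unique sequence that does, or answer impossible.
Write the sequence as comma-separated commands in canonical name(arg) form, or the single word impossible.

arc(right, 3), arc(right, 2)

key: position moved to (5,0) AND the heading swung to S — translation plus rotation needed
t0: x=0 y=-1 heading=north
[1] after arc(right, 3): x=3 y=2 heading=east
[2] after arc(right, 2): x=5 y=0 heading=south
no other 2-command option fits: unique.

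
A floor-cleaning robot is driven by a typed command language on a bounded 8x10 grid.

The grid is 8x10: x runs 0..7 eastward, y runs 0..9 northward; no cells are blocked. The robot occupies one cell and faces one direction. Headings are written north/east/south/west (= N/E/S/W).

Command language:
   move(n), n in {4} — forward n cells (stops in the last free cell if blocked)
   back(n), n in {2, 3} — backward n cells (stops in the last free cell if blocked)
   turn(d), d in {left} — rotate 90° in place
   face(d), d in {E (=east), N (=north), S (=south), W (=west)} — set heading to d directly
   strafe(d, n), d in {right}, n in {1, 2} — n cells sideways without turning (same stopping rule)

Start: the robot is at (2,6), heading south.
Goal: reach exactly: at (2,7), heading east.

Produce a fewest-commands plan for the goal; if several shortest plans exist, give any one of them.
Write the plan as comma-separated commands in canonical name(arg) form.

t0: at (2,6), heading south
step 1 (back(2)): at (2,8), heading south
step 2 (turn(left)): at (2,8), heading east
step 3 (strafe(right, 1)): at (2,7), heading east
shorter routes all fall short; 3 is best.

back(2), turn(left), strafe(right, 1)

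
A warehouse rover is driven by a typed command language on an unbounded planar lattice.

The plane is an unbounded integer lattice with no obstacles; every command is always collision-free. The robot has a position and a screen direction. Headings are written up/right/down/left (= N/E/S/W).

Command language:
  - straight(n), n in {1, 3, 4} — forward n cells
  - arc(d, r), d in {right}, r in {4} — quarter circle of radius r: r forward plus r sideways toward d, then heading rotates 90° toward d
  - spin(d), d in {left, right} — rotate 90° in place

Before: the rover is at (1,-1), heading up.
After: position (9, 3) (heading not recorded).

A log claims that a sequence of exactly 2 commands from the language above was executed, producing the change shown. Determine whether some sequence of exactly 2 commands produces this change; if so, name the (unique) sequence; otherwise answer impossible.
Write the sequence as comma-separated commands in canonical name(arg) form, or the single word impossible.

key: order matters: swapping arc(right, 4) and straight(4) lands elsewhere
t0: at (1,-1), heading up
step 1 (arc(right, 4)): at (5,3), heading right
step 2 (straight(4)): at (9,3), heading right
no rival 2-sequence matches.

arc(right, 4), straight(4)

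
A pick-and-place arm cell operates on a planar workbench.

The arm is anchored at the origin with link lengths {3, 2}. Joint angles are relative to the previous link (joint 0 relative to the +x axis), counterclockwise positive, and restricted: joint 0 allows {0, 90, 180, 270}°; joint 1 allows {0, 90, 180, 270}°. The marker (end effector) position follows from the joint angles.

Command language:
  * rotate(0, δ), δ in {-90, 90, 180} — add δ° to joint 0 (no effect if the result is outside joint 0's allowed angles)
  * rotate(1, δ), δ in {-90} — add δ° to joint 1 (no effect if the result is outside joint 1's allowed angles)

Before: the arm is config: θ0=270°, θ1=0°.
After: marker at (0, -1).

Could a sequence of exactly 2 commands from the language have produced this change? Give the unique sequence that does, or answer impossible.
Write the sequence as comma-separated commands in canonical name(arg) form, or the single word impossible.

rotate(1, -90), rotate(1, -90)

t0: config: θ0=270°, θ1=0°
[1] after rotate(1, -90): config: θ0=270°, θ1=270°
[2] after rotate(1, -90): config: θ0=270°, θ1=180°
all 16 alternatives checked — unique.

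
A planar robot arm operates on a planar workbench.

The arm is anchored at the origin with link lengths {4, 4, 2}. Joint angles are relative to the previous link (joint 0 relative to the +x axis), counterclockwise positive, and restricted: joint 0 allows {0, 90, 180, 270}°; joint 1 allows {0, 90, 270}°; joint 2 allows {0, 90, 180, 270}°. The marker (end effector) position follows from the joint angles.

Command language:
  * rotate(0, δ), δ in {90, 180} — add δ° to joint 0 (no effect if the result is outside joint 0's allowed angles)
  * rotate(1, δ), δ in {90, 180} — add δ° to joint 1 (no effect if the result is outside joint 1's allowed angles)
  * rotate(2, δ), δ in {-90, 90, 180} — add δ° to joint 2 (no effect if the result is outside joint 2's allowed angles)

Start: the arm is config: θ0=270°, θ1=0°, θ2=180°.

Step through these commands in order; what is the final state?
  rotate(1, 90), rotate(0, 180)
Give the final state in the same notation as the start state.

initial: config: θ0=270°, θ1=0°, θ2=180°
step 1 (rotate(1, 90)): config: θ0=270°, θ1=90°, θ2=180°
step 2 (rotate(0, 180)): config: θ0=90°, θ1=90°, θ2=180°

config: θ0=90°, θ1=90°, θ2=180°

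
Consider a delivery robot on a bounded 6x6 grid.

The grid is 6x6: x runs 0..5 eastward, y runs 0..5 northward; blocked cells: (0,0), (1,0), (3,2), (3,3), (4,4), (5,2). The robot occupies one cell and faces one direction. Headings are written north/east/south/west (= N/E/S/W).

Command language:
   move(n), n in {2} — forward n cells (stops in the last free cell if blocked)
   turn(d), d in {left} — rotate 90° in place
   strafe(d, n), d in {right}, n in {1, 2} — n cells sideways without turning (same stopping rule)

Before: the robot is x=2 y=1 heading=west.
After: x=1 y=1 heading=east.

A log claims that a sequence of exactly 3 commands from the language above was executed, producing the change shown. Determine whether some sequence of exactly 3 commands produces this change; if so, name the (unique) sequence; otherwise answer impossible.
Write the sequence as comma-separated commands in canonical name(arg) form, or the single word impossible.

key: cell and facing (now E) both changed — the 3 commands mix motion and turning
from: x=2 y=1 heading=west
1. turn(left) → x=2 y=1 heading=south
2. strafe(right, 1) → x=1 y=1 heading=south
3. turn(left) → x=1 y=1 heading=east
uniquely the one of 64 3-step routes that fits.

turn(left), strafe(right, 1), turn(left)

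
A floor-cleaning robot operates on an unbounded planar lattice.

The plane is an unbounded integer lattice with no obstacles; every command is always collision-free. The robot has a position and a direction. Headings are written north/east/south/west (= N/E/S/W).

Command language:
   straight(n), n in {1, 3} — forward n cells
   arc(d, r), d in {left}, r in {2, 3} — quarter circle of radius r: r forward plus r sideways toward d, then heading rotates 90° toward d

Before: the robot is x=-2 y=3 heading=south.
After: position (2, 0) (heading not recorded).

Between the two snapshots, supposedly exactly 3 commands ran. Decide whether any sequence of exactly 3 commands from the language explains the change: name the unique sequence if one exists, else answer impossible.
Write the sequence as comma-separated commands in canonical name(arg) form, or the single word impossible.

straight(3), arc(left, 2), arc(left, 2)

key: running arc(left, 2) before straight(3) would end elsewhere — order is forced
start: x=-2 y=3 heading=south
step 1 (straight(3)): x=-2 y=0 heading=south
step 2 (arc(left, 2)): x=0 y=-2 heading=east
step 3 (arc(left, 2)): x=2 y=0 heading=north
uniquely the one of 64 3-step routes that fits.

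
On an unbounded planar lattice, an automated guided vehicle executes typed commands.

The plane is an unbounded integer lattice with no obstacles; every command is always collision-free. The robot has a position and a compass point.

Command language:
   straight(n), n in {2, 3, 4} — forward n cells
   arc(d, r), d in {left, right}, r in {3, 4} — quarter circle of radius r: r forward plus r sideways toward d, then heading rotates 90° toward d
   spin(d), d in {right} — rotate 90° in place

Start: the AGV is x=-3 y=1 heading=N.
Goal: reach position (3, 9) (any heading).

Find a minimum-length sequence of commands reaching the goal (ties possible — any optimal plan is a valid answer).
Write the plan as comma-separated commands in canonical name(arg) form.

initial: x=-3 y=1 heading=N
t=1 straight(4) ⇒ x=-3 y=5 heading=N
t=2 arc(right, 4) ⇒ x=1 y=9 heading=E
t=3 straight(2) ⇒ x=3 y=9 heading=E
shorter routes all fall short; 3 is best.

straight(4), arc(right, 4), straight(2)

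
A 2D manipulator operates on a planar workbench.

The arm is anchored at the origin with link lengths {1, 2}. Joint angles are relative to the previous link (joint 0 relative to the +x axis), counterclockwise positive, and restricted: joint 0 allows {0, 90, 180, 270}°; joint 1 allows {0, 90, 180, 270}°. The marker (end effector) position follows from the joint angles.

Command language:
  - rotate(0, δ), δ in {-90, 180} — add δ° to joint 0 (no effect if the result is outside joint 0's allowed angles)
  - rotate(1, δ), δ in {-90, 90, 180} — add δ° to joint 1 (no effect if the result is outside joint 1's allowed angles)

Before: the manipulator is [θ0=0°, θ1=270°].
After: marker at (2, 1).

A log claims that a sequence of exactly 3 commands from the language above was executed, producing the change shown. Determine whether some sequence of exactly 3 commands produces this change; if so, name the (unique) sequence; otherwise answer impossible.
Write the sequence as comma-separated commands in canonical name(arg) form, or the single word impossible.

from: [θ0=0°, θ1=270°]
1. rotate(0, -90) → [θ0=270°, θ1=270°]
2. rotate(0, -90) → [θ0=180°, θ1=270°]
3. rotate(0, -90) → [θ0=90°, θ1=270°]
uniquely the one of 125 3-step routes that fits.

rotate(0, -90), rotate(0, -90), rotate(0, -90)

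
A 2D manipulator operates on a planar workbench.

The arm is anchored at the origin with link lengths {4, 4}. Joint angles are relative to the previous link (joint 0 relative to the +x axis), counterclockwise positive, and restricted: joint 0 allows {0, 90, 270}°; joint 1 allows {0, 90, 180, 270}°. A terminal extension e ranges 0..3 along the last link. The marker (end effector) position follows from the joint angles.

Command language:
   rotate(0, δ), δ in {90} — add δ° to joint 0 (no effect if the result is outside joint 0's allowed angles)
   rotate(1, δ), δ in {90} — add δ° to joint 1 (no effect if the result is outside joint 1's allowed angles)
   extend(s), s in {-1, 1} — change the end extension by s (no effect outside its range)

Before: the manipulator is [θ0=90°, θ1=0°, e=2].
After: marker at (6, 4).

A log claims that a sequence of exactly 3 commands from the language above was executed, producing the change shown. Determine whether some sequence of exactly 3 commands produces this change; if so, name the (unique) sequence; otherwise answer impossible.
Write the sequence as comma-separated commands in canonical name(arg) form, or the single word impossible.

rotate(1, 90), rotate(1, 90), rotate(1, 90)

initial: [θ0=90°, θ1=0°, e=2]
1. rotate(1, 90) → [θ0=90°, θ1=90°, e=2]
2. rotate(1, 90) → [θ0=90°, θ1=180°, e=2]
3. rotate(1, 90) → [θ0=90°, θ1=270°, e=2]
uniquely the one of 64 3-step routes that fits.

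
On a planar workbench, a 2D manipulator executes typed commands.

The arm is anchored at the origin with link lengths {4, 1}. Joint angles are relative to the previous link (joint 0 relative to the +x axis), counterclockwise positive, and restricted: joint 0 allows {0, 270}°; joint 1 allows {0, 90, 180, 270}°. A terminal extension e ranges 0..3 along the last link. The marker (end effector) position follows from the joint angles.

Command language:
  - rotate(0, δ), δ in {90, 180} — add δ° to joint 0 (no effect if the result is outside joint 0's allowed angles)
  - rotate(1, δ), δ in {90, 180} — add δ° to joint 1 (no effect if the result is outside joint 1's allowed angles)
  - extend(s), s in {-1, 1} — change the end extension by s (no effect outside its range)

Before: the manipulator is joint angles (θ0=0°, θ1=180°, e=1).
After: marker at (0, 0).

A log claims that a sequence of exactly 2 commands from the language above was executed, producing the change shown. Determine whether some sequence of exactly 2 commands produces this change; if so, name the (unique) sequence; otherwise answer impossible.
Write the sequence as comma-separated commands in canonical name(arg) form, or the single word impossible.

extend(1), extend(1)

t0: joint angles (θ0=0°, θ1=180°, e=1)
t=1 extend(1) ⇒ joint angles (θ0=0°, θ1=180°, e=2)
t=2 extend(1) ⇒ joint angles (θ0=0°, θ1=180°, e=3)
uniquely the one of 36 2-step routes that fits.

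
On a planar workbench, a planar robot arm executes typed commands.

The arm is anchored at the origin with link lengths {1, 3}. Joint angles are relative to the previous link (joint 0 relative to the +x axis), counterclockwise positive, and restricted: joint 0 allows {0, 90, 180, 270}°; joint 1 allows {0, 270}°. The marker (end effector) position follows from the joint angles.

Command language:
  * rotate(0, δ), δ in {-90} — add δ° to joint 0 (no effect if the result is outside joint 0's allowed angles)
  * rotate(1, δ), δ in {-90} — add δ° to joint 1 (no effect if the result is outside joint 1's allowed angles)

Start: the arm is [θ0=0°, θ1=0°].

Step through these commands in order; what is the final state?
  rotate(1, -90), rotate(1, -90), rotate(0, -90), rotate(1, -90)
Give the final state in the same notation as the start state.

[θ0=270°, θ1=270°]

initial: [θ0=0°, θ1=0°]
t=1 rotate(1, -90) ⇒ [θ0=0°, θ1=270°]
t=2 rotate(1, -90) ⇒ [θ0=0°, θ1=270°]
t=3 rotate(0, -90) ⇒ [θ0=270°, θ1=270°]
t=4 rotate(1, -90) ⇒ [θ0=270°, θ1=270°]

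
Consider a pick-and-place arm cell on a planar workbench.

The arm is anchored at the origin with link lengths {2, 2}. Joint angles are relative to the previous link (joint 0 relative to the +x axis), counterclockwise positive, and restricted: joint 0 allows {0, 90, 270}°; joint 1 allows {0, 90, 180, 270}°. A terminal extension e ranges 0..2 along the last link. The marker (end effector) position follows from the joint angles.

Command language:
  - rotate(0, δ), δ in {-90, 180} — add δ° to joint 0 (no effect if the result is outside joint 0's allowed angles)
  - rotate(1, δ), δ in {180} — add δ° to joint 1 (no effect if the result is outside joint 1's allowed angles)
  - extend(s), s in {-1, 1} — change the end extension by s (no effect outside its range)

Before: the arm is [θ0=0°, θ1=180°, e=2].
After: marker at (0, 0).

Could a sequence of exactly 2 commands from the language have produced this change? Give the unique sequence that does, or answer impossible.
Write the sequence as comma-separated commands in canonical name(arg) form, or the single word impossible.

extend(-1), extend(-1)

start: [θ0=0°, θ1=180°, e=2]
1. extend(-1) → [θ0=0°, θ1=180°, e=1]
2. extend(-1) → [θ0=0°, θ1=180°, e=0]
no other 2-command option fits: unique.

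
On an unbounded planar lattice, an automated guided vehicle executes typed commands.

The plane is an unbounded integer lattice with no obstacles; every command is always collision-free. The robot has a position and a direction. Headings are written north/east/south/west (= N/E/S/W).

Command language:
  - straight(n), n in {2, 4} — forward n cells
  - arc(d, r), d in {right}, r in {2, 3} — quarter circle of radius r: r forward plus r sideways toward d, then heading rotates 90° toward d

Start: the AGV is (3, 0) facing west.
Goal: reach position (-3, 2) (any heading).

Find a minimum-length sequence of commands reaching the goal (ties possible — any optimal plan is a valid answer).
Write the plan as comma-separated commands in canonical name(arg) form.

from: (3, 0) facing west
step 1 (straight(4)): (-1, 0) facing west
step 2 (arc(right, 2)): (-3, 2) facing north
nothing shorter than 2 reaches the goal.

straight(4), arc(right, 2)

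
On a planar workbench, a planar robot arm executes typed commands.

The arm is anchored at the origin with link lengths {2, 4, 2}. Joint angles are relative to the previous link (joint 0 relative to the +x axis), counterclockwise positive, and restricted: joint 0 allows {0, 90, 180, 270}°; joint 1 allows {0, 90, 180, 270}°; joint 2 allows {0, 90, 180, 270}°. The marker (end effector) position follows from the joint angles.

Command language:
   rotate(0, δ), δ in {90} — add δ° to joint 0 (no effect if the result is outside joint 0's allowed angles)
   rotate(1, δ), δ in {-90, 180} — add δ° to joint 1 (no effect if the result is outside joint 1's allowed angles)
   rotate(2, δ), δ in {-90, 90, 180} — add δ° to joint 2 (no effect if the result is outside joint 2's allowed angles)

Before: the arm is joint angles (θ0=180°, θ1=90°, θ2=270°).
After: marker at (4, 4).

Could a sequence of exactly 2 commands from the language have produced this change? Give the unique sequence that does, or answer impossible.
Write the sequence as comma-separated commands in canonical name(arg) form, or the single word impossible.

from: joint angles (θ0=180°, θ1=90°, θ2=270°)
t=1 rotate(0, 90) ⇒ joint angles (θ0=270°, θ1=90°, θ2=270°)
t=2 rotate(0, 90) ⇒ joint angles (θ0=0°, θ1=90°, θ2=270°)
no other 2-command option fits: unique.

rotate(0, 90), rotate(0, 90)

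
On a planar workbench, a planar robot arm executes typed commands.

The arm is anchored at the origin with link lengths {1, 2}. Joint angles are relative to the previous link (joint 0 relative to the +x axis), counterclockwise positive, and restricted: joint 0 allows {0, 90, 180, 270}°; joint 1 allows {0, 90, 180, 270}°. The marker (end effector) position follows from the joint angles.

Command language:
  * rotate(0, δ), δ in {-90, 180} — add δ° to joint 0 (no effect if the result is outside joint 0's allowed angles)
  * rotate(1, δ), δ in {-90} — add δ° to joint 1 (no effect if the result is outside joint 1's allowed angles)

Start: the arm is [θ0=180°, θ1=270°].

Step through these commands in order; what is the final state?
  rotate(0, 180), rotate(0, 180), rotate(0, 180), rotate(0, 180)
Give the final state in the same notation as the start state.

[θ0=180°, θ1=270°]

start: [θ0=180°, θ1=270°]
[1] after rotate(0, 180): [θ0=0°, θ1=270°]
[2] after rotate(0, 180): [θ0=180°, θ1=270°]
[3] after rotate(0, 180): [θ0=0°, θ1=270°]
[4] after rotate(0, 180): [θ0=180°, θ1=270°]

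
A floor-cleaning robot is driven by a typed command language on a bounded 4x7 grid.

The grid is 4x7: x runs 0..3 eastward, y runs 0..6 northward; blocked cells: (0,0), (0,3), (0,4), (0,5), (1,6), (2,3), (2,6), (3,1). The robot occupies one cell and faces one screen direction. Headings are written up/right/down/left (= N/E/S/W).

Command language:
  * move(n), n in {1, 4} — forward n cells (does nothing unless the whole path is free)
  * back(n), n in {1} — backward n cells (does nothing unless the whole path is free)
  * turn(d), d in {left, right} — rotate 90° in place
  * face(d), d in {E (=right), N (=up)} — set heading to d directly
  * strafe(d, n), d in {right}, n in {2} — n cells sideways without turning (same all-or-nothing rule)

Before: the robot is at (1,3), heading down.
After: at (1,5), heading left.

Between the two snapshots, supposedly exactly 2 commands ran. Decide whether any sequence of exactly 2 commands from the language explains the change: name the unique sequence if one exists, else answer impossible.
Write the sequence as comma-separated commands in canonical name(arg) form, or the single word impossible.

turn(right), strafe(right, 2)

key: position moved to (1,5) AND the heading swung to W — translation plus rotation needed
start: at (1,3), heading down
1. turn(right) → at (1,3), heading left
2. strafe(right, 2) → at (1,5), heading left
no rival 2-sequence matches.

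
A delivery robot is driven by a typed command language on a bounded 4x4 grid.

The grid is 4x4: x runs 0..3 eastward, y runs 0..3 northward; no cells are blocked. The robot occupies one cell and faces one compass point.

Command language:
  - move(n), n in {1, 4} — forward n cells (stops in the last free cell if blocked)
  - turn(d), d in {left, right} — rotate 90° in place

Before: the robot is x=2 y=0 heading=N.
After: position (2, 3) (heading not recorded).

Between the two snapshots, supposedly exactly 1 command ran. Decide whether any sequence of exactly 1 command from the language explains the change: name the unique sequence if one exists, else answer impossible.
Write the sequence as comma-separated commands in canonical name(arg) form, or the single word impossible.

key: move(4) runs into the grid edge before its full distance
t0: x=2 y=0 heading=N
[1] after move(4): x=2 y=3 heading=N
uniquely the one of 4 1-step routes that fits.

move(4)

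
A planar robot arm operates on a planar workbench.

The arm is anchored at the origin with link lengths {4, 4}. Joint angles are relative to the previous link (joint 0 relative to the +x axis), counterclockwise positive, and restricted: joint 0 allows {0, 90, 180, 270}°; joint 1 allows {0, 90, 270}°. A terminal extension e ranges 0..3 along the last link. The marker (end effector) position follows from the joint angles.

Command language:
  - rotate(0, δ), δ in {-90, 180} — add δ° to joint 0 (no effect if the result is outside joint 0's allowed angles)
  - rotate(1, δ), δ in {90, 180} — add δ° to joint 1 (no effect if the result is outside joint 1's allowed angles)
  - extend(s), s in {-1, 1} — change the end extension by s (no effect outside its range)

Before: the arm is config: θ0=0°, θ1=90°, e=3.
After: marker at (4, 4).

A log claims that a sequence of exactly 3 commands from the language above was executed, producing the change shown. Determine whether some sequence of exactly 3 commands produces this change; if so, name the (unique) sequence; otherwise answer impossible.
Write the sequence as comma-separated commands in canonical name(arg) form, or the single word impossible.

extend(-1), extend(-1), extend(-1)

from: config: θ0=0°, θ1=90°, e=3
t=1 extend(-1) ⇒ config: θ0=0°, θ1=90°, e=2
t=2 extend(-1) ⇒ config: θ0=0°, θ1=90°, e=1
t=3 extend(-1) ⇒ config: θ0=0°, θ1=90°, e=0
uniquely the one of 216 3-step routes that fits.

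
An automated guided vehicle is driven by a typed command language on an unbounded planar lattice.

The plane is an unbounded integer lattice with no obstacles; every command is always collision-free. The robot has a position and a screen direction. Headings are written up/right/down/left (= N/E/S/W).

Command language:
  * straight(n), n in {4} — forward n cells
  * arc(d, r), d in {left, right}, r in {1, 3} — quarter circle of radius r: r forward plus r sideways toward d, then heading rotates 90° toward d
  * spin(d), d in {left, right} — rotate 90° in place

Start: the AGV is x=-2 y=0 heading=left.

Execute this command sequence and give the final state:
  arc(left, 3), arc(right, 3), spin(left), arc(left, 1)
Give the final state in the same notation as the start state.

x=-7 y=-7 heading=right

begin: x=-2 y=0 heading=left
[1] after arc(left, 3): x=-5 y=-3 heading=down
[2] after arc(right, 3): x=-8 y=-6 heading=left
[3] after spin(left): x=-8 y=-6 heading=down
[4] after arc(left, 1): x=-7 y=-7 heading=right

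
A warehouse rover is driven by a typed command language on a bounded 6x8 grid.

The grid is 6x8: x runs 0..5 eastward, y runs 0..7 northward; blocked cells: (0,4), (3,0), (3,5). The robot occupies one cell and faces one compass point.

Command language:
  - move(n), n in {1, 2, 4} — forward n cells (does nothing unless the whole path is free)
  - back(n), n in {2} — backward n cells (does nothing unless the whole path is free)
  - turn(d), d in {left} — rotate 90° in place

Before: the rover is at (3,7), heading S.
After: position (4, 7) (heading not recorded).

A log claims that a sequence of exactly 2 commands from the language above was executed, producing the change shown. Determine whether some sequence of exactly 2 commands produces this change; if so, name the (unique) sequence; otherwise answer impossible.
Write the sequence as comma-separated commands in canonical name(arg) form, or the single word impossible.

key: order matters: swapping turn(left) and move(1) lands elsewhere
start: at (3,7), heading S
t=1 turn(left) ⇒ at (3,7), heading E
t=2 move(1) ⇒ at (4,7), heading E
uniquely the one of 25 2-step routes that fits.

turn(left), move(1)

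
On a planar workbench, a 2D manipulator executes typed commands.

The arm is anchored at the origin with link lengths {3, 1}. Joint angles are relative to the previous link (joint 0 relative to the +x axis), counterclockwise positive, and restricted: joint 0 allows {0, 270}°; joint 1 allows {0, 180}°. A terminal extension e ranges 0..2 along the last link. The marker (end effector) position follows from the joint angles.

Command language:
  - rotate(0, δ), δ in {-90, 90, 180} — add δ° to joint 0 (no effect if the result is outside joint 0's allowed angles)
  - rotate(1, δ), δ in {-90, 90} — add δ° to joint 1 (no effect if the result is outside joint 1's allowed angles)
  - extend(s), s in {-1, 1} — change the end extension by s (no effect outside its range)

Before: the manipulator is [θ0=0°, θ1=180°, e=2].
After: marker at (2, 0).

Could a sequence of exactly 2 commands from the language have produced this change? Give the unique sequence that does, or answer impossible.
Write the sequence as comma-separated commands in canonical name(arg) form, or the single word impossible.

initial: [θ0=0°, θ1=180°, e=2]
step 1 (extend(-1)): [θ0=0°, θ1=180°, e=1]
step 2 (extend(-1)): [θ0=0°, θ1=180°, e=0]
no other 2-command option fits: unique.

extend(-1), extend(-1)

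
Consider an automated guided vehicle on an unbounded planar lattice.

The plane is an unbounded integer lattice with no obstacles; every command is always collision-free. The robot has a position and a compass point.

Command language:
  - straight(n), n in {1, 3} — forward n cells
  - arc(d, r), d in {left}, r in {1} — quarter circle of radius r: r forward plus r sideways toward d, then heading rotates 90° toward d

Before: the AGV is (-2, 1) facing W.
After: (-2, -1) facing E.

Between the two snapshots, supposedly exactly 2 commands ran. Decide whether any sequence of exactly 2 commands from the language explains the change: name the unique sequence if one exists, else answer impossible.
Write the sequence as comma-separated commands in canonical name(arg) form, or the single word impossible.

key: position moved to (-2,-1) AND the heading swung to E — translation plus rotation needed
from: (-2, 1) facing W
1. arc(left, 1) → (-3, 0) facing S
2. arc(left, 1) → (-2, -1) facing E
no other 2-command option fits: unique.

arc(left, 1), arc(left, 1)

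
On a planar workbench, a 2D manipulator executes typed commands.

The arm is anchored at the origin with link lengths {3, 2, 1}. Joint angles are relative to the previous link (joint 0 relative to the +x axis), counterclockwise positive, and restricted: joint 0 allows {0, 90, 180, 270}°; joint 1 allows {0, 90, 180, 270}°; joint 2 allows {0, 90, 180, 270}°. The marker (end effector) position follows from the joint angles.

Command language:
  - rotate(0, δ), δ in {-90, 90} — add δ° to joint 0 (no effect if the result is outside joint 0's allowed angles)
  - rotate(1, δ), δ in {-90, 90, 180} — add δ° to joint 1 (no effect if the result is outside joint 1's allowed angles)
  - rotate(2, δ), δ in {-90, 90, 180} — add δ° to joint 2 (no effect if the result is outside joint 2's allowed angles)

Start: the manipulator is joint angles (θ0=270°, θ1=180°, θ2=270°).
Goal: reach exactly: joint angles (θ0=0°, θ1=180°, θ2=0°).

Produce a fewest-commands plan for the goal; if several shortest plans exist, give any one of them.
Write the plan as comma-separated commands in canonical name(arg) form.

rotate(0, 90), rotate(2, 90)

initial: joint angles (θ0=270°, θ1=180°, θ2=270°)
t=1 rotate(0, 90) ⇒ joint angles (θ0=0°, θ1=180°, θ2=270°)
t=2 rotate(2, 90) ⇒ joint angles (θ0=0°, θ1=180°, θ2=0°)
no 1-step plan works, so 2 is optimal.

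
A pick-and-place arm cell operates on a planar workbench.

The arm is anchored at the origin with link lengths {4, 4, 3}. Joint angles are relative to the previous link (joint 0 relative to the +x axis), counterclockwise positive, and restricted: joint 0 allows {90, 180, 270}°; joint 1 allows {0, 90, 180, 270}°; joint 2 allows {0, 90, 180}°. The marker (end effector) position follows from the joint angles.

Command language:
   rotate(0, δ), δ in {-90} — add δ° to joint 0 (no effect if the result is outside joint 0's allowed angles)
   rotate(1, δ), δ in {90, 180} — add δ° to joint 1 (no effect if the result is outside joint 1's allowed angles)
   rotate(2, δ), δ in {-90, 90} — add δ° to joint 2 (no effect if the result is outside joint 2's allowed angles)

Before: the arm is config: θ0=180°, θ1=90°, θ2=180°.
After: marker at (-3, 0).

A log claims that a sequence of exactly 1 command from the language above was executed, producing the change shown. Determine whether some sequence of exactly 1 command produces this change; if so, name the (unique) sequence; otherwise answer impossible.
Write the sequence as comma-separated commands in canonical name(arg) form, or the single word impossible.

rotate(1, 90)

t0: config: θ0=180°, θ1=90°, θ2=180°
1. rotate(1, 90) → config: θ0=180°, θ1=180°, θ2=180°
uniquely the one of 5 1-step routes that fits.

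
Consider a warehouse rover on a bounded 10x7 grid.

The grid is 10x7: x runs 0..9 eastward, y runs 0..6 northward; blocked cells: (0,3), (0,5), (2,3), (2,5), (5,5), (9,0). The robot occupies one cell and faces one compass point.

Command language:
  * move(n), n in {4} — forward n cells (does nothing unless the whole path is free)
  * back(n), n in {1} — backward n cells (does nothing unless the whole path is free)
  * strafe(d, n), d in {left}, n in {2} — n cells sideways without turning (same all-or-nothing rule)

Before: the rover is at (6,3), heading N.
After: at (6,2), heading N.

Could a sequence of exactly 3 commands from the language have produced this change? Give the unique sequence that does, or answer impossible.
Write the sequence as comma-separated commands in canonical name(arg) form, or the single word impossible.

key: the first move(4) would leave the grid, so it does nothing
from: at (6,3), heading N
t=1 move(4) ⇒ at (6,3), heading N
t=2 move(4) ⇒ at (6,3), heading N
t=3 back(1) ⇒ at (6,2), heading N
all 27 alternatives checked — unique.

move(4), move(4), back(1)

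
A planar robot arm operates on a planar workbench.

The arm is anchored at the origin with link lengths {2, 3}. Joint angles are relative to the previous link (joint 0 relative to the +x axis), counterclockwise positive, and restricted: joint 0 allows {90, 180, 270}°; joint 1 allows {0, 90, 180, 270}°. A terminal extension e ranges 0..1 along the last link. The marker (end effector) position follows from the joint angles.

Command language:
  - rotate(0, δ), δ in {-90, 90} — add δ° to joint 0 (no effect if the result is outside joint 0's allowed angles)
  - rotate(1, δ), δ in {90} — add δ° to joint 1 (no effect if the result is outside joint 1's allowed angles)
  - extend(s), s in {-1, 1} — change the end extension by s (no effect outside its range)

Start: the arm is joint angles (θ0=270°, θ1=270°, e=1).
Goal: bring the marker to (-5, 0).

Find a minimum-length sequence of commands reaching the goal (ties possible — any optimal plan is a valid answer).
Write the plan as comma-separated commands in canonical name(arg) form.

rotate(0, -90), extend(-1), rotate(1, 90)

t0: joint angles (θ0=270°, θ1=270°, e=1)
[1] after rotate(0, -90): joint angles (θ0=180°, θ1=270°, e=1)
[2] after extend(-1): joint angles (θ0=180°, θ1=270°, e=0)
[3] after rotate(1, 90): joint angles (θ0=180°, θ1=0°, e=0)
no 2-step plan works, so 3 is optimal.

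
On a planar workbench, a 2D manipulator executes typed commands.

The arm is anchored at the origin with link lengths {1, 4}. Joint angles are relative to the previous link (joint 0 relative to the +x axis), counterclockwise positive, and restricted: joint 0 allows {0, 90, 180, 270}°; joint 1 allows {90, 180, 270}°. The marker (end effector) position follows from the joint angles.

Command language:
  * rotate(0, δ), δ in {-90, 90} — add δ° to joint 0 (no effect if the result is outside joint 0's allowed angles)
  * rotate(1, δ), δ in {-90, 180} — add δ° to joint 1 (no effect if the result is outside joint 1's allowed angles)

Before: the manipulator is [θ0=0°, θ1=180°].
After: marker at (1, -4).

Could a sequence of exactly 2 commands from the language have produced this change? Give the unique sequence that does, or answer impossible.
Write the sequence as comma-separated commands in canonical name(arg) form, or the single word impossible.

rotate(1, -90), rotate(1, 180)

key: order matters: swapping rotate(1, -90) and rotate(1, 180) lands elsewhere
begin: [θ0=0°, θ1=180°]
1. rotate(1, -90) → [θ0=0°, θ1=90°]
2. rotate(1, 180) → [θ0=0°, θ1=270°]
all 16 alternatives checked — unique.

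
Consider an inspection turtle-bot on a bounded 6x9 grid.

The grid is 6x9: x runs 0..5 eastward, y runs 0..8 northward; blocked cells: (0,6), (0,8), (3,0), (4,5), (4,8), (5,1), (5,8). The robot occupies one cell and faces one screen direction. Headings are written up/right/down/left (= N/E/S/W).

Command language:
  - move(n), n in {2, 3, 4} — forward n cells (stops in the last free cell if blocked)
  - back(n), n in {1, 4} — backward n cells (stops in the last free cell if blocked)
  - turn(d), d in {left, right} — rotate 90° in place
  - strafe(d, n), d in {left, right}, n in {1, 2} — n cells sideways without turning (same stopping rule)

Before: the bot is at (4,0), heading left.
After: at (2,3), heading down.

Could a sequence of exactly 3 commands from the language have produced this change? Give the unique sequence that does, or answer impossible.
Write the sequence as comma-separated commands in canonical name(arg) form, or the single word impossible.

impossible

checked all 3-command options: none fits.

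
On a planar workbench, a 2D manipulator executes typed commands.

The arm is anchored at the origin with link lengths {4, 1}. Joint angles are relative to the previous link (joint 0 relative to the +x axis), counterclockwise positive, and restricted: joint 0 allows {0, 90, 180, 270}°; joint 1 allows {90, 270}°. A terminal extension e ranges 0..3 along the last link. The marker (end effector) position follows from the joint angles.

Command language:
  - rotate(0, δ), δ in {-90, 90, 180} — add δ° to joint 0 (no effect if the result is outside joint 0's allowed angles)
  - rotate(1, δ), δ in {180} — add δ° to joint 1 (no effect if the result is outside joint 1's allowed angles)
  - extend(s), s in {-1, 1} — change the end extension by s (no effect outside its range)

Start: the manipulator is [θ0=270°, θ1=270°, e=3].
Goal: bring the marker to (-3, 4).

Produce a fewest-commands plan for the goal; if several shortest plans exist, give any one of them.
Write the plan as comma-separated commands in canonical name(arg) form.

t0: [θ0=270°, θ1=270°, e=3]
t=1 extend(-1) ⇒ [θ0=270°, θ1=270°, e=2]
t=2 rotate(0, 180) ⇒ [θ0=90°, θ1=270°, e=2]
t=3 rotate(1, 180) ⇒ [θ0=90°, θ1=90°, e=2]
shorter routes all fall short; 3 is best.

extend(-1), rotate(0, 180), rotate(1, 180)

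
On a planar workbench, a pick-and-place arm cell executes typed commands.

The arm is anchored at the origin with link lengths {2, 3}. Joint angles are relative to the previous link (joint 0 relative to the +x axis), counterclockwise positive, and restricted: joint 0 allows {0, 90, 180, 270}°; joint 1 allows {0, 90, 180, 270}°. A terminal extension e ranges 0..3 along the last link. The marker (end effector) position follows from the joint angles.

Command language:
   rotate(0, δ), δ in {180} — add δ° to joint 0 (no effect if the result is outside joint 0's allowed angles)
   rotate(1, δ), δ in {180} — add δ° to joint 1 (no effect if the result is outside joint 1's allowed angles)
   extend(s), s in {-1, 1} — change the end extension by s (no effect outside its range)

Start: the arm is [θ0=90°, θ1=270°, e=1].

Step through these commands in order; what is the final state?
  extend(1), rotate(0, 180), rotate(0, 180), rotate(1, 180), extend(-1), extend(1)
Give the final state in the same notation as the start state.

t0: [θ0=90°, θ1=270°, e=1]
[1] after extend(1): [θ0=90°, θ1=270°, e=2]
[2] after rotate(0, 180): [θ0=270°, θ1=270°, e=2]
[3] after rotate(0, 180): [θ0=90°, θ1=270°, e=2]
[4] after rotate(1, 180): [θ0=90°, θ1=90°, e=2]
[5] after extend(-1): [θ0=90°, θ1=90°, e=1]
[6] after extend(1): [θ0=90°, θ1=90°, e=2]

[θ0=90°, θ1=90°, e=2]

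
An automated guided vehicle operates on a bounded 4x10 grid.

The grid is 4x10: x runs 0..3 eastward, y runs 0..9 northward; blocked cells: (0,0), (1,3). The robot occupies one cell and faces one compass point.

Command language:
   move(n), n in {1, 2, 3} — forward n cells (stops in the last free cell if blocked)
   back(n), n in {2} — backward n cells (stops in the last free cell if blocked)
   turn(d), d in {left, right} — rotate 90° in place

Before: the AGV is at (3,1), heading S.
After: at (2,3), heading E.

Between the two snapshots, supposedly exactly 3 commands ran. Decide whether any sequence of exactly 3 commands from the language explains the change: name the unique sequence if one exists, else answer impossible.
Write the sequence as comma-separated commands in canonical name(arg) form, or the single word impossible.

key: cell and facing (now E) both changed — the 3 commands mix motion and turning
begin: at (3,1), heading S
[1] after back(2): at (3,3), heading S
[2] after turn(left): at (3,3), heading E
[3] after back(2): at (2,3), heading E
no other 3-command option fits: unique.

back(2), turn(left), back(2)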